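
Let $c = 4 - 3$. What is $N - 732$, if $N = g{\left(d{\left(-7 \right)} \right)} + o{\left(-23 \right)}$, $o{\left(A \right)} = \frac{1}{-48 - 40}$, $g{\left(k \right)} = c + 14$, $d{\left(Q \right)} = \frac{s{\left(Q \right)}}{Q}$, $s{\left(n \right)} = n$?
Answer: $- \frac{63097}{88} \approx -717.01$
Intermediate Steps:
$c = 1$
$d{\left(Q \right)} = 1$ ($d{\left(Q \right)} = \frac{Q}{Q} = 1$)
$g{\left(k \right)} = 15$ ($g{\left(k \right)} = 1 + 14 = 15$)
$o{\left(A \right)} = - \frac{1}{88}$ ($o{\left(A \right)} = \frac{1}{-88} = - \frac{1}{88}$)
$N = \frac{1319}{88}$ ($N = 15 - \frac{1}{88} = \frac{1319}{88} \approx 14.989$)
$N - 732 = \frac{1319}{88} - 732 = - \frac{63097}{88}$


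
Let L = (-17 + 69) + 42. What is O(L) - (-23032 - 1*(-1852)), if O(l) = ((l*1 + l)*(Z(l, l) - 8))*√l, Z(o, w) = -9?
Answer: 21180 - 3196*√94 ≈ -9806.4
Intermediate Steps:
L = 94 (L = 52 + 42 = 94)
O(l) = -34*l^(3/2) (O(l) = ((l*1 + l)*(-9 - 8))*√l = ((l + l)*(-17))*√l = ((2*l)*(-17))*√l = (-34*l)*√l = -34*l^(3/2))
O(L) - (-23032 - 1*(-1852)) = -3196*√94 - (-23032 - 1*(-1852)) = -3196*√94 - (-23032 + 1852) = -3196*√94 - 1*(-21180) = -3196*√94 + 21180 = 21180 - 3196*√94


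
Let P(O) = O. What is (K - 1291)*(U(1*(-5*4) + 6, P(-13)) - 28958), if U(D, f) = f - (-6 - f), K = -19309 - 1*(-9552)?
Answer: 320148944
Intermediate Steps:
K = -9757 (K = -19309 + 9552 = -9757)
U(D, f) = 6 + 2*f (U(D, f) = f + (6 + f) = 6 + 2*f)
(K - 1291)*(U(1*(-5*4) + 6, P(-13)) - 28958) = (-9757 - 1291)*((6 + 2*(-13)) - 28958) = -11048*((6 - 26) - 28958) = -11048*(-20 - 28958) = -11048*(-28978) = 320148944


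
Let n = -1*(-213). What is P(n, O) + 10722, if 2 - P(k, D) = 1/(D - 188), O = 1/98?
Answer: 197568350/18423 ≈ 10724.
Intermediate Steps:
O = 1/98 ≈ 0.010204
n = 213
P(k, D) = 2 - 1/(-188 + D) (P(k, D) = 2 - 1/(D - 188) = 2 - 1/(-188 + D))
P(n, O) + 10722 = (-377 + 2*(1/98))/(-188 + 1/98) + 10722 = (-377 + 1/49)/(-18423/98) + 10722 = -98/18423*(-18472/49) + 10722 = 36944/18423 + 10722 = 197568350/18423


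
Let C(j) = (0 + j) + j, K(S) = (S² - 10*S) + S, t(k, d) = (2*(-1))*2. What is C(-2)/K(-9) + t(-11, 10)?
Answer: -326/81 ≈ -4.0247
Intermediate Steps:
t(k, d) = -4 (t(k, d) = -2*2 = -4)
K(S) = S² - 9*S
C(j) = 2*j (C(j) = j + j = 2*j)
C(-2)/K(-9) + t(-11, 10) = (2*(-2))/((-9*(-9 - 9))) - 4 = -4/(-9*(-18)) - 4 = -4/162 - 4 = (1/162)*(-4) - 4 = -2/81 - 4 = -326/81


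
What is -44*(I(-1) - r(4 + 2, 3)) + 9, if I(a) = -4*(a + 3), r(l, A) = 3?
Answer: 493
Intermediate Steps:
I(a) = -12 - 4*a (I(a) = -4*(3 + a) = -12 - 4*a)
-44*(I(-1) - r(4 + 2, 3)) + 9 = -44*((-12 - 4*(-1)) - 1*3) + 9 = -44*((-12 + 4) - 3) + 9 = -44*(-8 - 3) + 9 = -44*(-11) + 9 = 484 + 9 = 493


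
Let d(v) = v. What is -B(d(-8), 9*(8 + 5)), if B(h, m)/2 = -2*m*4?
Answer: 1872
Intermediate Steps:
B(h, m) = -16*m (B(h, m) = 2*(-2*m*4) = 2*(-8*m) = -16*m)
-B(d(-8), 9*(8 + 5)) = -(-16)*9*(8 + 5) = -(-16)*9*13 = -(-16)*117 = -1*(-1872) = 1872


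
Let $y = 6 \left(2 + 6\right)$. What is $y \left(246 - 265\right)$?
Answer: $-912$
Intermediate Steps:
$y = 48$ ($y = 6 \cdot 8 = 48$)
$y \left(246 - 265\right) = 48 \left(246 - 265\right) = 48 \left(-19\right) = -912$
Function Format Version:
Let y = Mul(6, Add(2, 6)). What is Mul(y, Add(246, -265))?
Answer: -912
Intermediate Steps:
y = 48 (y = Mul(6, 8) = 48)
Mul(y, Add(246, -265)) = Mul(48, Add(246, -265)) = Mul(48, -19) = -912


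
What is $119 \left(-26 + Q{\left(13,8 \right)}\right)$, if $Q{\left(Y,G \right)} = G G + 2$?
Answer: $4760$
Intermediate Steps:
$Q{\left(Y,G \right)} = 2 + G^{2}$ ($Q{\left(Y,G \right)} = G^{2} + 2 = 2 + G^{2}$)
$119 \left(-26 + Q{\left(13,8 \right)}\right) = 119 \left(-26 + \left(2 + 8^{2}\right)\right) = 119 \left(-26 + \left(2 + 64\right)\right) = 119 \left(-26 + 66\right) = 119 \cdot 40 = 4760$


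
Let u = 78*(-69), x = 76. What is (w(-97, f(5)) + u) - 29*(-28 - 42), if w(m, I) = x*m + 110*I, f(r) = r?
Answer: -10174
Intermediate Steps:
w(m, I) = 76*m + 110*I
u = -5382
(w(-97, f(5)) + u) - 29*(-28 - 42) = ((76*(-97) + 110*5) - 5382) - 29*(-28 - 42) = ((-7372 + 550) - 5382) - 29*(-70) = (-6822 - 5382) + 2030 = -12204 + 2030 = -10174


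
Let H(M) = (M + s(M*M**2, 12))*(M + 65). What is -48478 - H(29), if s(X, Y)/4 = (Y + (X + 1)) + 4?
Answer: -9227860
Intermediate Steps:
s(X, Y) = 20 + 4*X + 4*Y (s(X, Y) = 4*((Y + (X + 1)) + 4) = 4*((Y + (1 + X)) + 4) = 4*((1 + X + Y) + 4) = 4*(5 + X + Y) = 20 + 4*X + 4*Y)
H(M) = (65 + M)*(68 + M + 4*M**3) (H(M) = (M + (20 + 4*(M*M**2) + 4*12))*(M + 65) = (M + (20 + 4*M**3 + 48))*(65 + M) = (M + (68 + 4*M**3))*(65 + M) = (68 + M + 4*M**3)*(65 + M) = (65 + M)*(68 + M + 4*M**3))
-48478 - H(29) = -48478 - (4420 + 29**2 + 4*29**4 + 133*29 + 260*29**3) = -48478 - (4420 + 841 + 4*707281 + 3857 + 260*24389) = -48478 - (4420 + 841 + 2829124 + 3857 + 6341140) = -48478 - 1*9179382 = -48478 - 9179382 = -9227860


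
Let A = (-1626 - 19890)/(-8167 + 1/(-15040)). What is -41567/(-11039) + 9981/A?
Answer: 4515692511262753/1190742488320 ≈ 3792.3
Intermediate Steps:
A = 323600640/122831681 (A = -21516/(-8167 - 1/15040) = -21516/(-122831681/15040) = -21516*(-15040/122831681) = 323600640/122831681 ≈ 2.6345)
-41567/(-11039) + 9981/A = -41567/(-11039) + 9981/(323600640/122831681) = -41567*(-1/11039) + 9981*(122831681/323600640) = 41567/11039 + 408661002687/107866880 = 4515692511262753/1190742488320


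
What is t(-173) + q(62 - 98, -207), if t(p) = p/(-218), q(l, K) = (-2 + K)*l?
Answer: 1640405/218 ≈ 7524.8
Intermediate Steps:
q(l, K) = l*(-2 + K)
t(p) = -p/218 (t(p) = p*(-1/218) = -p/218)
t(-173) + q(62 - 98, -207) = -1/218*(-173) + (62 - 98)*(-2 - 207) = 173/218 - 36*(-209) = 173/218 + 7524 = 1640405/218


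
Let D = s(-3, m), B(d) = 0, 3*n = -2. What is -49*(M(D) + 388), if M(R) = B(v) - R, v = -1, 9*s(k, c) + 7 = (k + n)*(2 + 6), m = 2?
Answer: -518665/27 ≈ -19210.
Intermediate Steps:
n = -⅔ (n = (⅓)*(-2) = -⅔ ≈ -0.66667)
s(k, c) = -37/27 + 8*k/9 (s(k, c) = -7/9 + ((k - ⅔)*(2 + 6))/9 = -7/9 + ((-⅔ + k)*8)/9 = -7/9 + (-16/3 + 8*k)/9 = -7/9 + (-16/27 + 8*k/9) = -37/27 + 8*k/9)
D = -109/27 (D = -37/27 + (8/9)*(-3) = -37/27 - 8/3 = -109/27 ≈ -4.0370)
M(R) = -R (M(R) = 0 - R = -R)
-49*(M(D) + 388) = -49*(-1*(-109/27) + 388) = -49*(109/27 + 388) = -49*10585/27 = -518665/27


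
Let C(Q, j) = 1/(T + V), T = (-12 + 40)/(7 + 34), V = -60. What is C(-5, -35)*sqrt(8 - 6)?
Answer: -41*sqrt(2)/2432 ≈ -0.023842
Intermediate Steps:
T = 28/41 ≈ 0.68293
C(Q, j) = -41/2432 (C(Q, j) = 1/(28/41 - 60) = 1/(-2432/41) = -41/2432)
C(-5, -35)*sqrt(8 - 6) = -41*sqrt(8 - 6)/2432 = -41*sqrt(2)/2432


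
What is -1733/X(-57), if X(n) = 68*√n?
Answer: 1733*I*√57/3876 ≈ 3.3756*I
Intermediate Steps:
-1733/X(-57) = -1733*(-I*√57/3876) = -(-1733)*I*√57/3876 = 1733*I*√57/3876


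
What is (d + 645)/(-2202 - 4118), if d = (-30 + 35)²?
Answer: -67/632 ≈ -0.10601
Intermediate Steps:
d = 25 (d = 5² = 25)
(d + 645)/(-2202 - 4118) = (25 + 645)/(-2202 - 4118) = 670/(-6320) = 670*(-1/6320) = -67/632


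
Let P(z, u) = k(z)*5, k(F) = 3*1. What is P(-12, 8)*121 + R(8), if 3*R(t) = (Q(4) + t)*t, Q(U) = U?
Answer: 1847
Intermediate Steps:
k(F) = 3
R(t) = t*(4 + t)/3 (R(t) = ((4 + t)*t)/3 = (t*(4 + t))/3 = t*(4 + t)/3)
P(z, u) = 15 (P(z, u) = 3*5 = 15)
P(-12, 8)*121 + R(8) = 15*121 + (⅓)*8*(4 + 8) = 1815 + (⅓)*8*12 = 1815 + 32 = 1847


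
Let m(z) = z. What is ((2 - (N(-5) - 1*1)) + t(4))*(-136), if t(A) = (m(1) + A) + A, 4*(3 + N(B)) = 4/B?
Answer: -10336/5 ≈ -2067.2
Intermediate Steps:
N(B) = -3 + 1/B (N(B) = -3 + (4/B)/4 = -3 + 1/B)
t(A) = 1 + 2*A (t(A) = (1 + A) + A = 1 + 2*A)
((2 - (N(-5) - 1*1)) + t(4))*(-136) = ((2 - ((-3 + 1/(-5)) - 1*1)) + (1 + 2*4))*(-136) = ((2 - ((-3 - ⅕) - 1)) + (1 + 8))*(-136) = ((2 - (-16/5 - 1)) + 9)*(-136) = ((2 - 1*(-21/5)) + 9)*(-136) = ((2 + 21/5) + 9)*(-136) = (31/5 + 9)*(-136) = (76/5)*(-136) = -10336/5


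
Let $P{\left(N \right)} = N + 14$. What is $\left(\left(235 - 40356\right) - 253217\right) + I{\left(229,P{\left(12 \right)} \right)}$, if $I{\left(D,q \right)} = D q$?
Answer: $-287384$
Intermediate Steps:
$P{\left(N \right)} = 14 + N$
$\left(\left(235 - 40356\right) - 253217\right) + I{\left(229,P{\left(12 \right)} \right)} = \left(\left(235 - 40356\right) - 253217\right) + 229 \left(14 + 12\right) = \left(\left(235 - 40356\right) - 253217\right) + 229 \cdot 26 = \left(-40121 - 253217\right) + 5954 = -293338 + 5954 = -287384$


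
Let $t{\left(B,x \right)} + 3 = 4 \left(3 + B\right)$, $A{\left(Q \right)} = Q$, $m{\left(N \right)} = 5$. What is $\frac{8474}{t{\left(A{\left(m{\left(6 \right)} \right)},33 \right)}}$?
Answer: $\frac{8474}{29} \approx 292.21$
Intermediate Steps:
$t{\left(B,x \right)} = 9 + 4 B$ ($t{\left(B,x \right)} = -3 + 4 \left(3 + B\right) = -3 + \left(12 + 4 B\right) = 9 + 4 B$)
$\frac{8474}{t{\left(A{\left(m{\left(6 \right)} \right)},33 \right)}} = \frac{8474}{9 + 4 \cdot 5} = \frac{8474}{9 + 20} = \frac{8474}{29}$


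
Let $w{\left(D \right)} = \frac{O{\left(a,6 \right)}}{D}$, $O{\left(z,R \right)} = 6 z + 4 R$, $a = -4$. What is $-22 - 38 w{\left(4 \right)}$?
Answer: $-22$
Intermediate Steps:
$O{\left(z,R \right)} = 4 R + 6 z$
$w{\left(D \right)} = 0$ ($w{\left(D \right)} = \frac{4 \cdot 6 + 6 \left(-4\right)}{D} = \frac{24 - 24}{D} = \frac{0}{D} = 0$)
$-22 - 38 w{\left(4 \right)} = -22 - 0 = -22 + 0 = -22$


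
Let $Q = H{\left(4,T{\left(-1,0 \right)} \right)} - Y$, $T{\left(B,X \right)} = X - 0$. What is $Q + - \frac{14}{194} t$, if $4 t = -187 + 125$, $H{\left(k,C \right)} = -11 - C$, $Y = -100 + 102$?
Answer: $- \frac{2305}{194} \approx -11.881$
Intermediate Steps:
$T{\left(B,X \right)} = X$ ($T{\left(B,X \right)} = X + 0 = X$)
$Y = 2$
$t = - \frac{31}{2}$ ($t = \frac{-187 + 125}{4} = \frac{1}{4} \left(-62\right) = - \frac{31}{2} \approx -15.5$)
$Q = -13$ ($Q = \left(-11 - 0\right) - 2 = \left(-11 + 0\right) - 2 = -11 - 2 = -13$)
$Q + - \frac{14}{194} t = -13 + - \frac{14}{194} \left(- \frac{31}{2}\right) = -13 + \left(-14\right) \frac{1}{194} \left(- \frac{31}{2}\right) = -13 - - \frac{217}{194} = -13 + \frac{217}{194} = - \frac{2305}{194}$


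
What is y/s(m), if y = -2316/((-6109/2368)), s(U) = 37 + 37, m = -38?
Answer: 74112/6109 ≈ 12.132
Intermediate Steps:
s(U) = 74
y = 5484288/6109 (y = -2316/((-6109*1/2368)) = -2316/(-6109/2368) = -2316*(-2368/6109) = 5484288/6109 ≈ 897.74)
y/s(m) = (5484288/6109)/74 = (5484288/6109)*(1/74) = 74112/6109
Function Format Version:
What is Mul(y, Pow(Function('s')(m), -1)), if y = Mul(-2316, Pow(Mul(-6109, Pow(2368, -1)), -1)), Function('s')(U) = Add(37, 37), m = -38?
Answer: Rational(74112, 6109) ≈ 12.132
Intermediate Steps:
Function('s')(U) = 74
y = Rational(5484288, 6109) (y = Mul(-2316, Pow(Mul(-6109, Rational(1, 2368)), -1)) = Mul(-2316, Pow(Rational(-6109, 2368), -1)) = Mul(-2316, Rational(-2368, 6109)) = Rational(5484288, 6109) ≈ 897.74)
Mul(y, Pow(Function('s')(m), -1)) = Mul(Rational(5484288, 6109), Pow(74, -1)) = Mul(Rational(5484288, 6109), Rational(1, 74)) = Rational(74112, 6109)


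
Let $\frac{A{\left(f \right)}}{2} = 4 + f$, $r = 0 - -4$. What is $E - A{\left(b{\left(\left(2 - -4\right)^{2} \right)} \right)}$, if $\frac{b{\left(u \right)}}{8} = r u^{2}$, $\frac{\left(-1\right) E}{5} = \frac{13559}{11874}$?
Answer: $- \frac{985039843}{11874} \approx -82958.0$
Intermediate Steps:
$r = 4$ ($r = 0 + 4 = 4$)
$E = - \frac{67795}{11874}$ ($E = - 5 \cdot \frac{13559}{11874} = - 5 \cdot 13559 \cdot \frac{1}{11874} = \left(-5\right) \frac{13559}{11874} = - \frac{67795}{11874} \approx -5.7095$)
$b{\left(u \right)} = 32 u^{2}$ ($b{\left(u \right)} = 8 \cdot 4 u^{2} = 32 u^{2}$)
$A{\left(f \right)} = 8 + 2 f$ ($A{\left(f \right)} = 2 \left(4 + f\right) = 8 + 2 f$)
$E - A{\left(b{\left(\left(2 - -4\right)^{2} \right)} \right)} = - \frac{67795}{11874} - \left(8 + 2 \cdot 32 \left(\left(2 - -4\right)^{2}\right)^{2}\right) = - \frac{67795}{11874} - \left(8 + 2 \cdot 32 \left(\left(2 + 4\right)^{2}\right)^{2}\right) = - \frac{67795}{11874} - \left(8 + 2 \cdot 32 \left(6^{2}\right)^{2}\right) = - \frac{67795}{11874} - \left(8 + 2 \cdot 32 \cdot 36^{2}\right) = - \frac{67795}{11874} - \left(8 + 2 \cdot 32 \cdot 1296\right) = - \frac{67795}{11874} - \left(8 + 2 \cdot 41472\right) = - \frac{67795}{11874} - \left(8 + 82944\right) = - \frac{67795}{11874} - 82952 = - \frac{985039843}{11874}$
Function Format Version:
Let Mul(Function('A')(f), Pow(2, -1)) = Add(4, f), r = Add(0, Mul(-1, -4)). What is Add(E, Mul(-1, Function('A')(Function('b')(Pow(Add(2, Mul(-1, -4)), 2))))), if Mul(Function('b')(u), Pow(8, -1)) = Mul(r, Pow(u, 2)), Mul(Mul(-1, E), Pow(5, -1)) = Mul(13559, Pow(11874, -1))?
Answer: Rational(-985039843, 11874) ≈ -82958.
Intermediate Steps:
r = 4 (r = Add(0, 4) = 4)
E = Rational(-67795, 11874) (E = Mul(-5, Mul(13559, Pow(11874, -1))) = Mul(-5, Mul(13559, Rational(1, 11874))) = Mul(-5, Rational(13559, 11874)) = Rational(-67795, 11874) ≈ -5.7095)
Function('b')(u) = Mul(32, Pow(u, 2)) (Function('b')(u) = Mul(8, Mul(4, Pow(u, 2))) = Mul(32, Pow(u, 2)))
Function('A')(f) = Add(8, Mul(2, f)) (Function('A')(f) = Mul(2, Add(4, f)) = Add(8, Mul(2, f)))
Add(E, Mul(-1, Function('A')(Function('b')(Pow(Add(2, Mul(-1, -4)), 2))))) = Add(Rational(-67795, 11874), Mul(-1, Add(8, Mul(2, Mul(32, Pow(Pow(Add(2, Mul(-1, -4)), 2), 2)))))) = Add(Rational(-67795, 11874), Mul(-1, Add(8, Mul(2, Mul(32, Pow(Pow(Add(2, 4), 2), 2)))))) = Add(Rational(-67795, 11874), Mul(-1, Add(8, Mul(2, Mul(32, Pow(Pow(6, 2), 2)))))) = Add(Rational(-67795, 11874), Mul(-1, Add(8, Mul(2, Mul(32, Pow(36, 2)))))) = Add(Rational(-67795, 11874), Mul(-1, Add(8, Mul(2, Mul(32, 1296))))) = Add(Rational(-67795, 11874), Mul(-1, Add(8, Mul(2, 41472)))) = Add(Rational(-67795, 11874), Mul(-1, Add(8, 82944))) = Add(Rational(-67795, 11874), Mul(-1, 82952)) = Add(Rational(-67795, 11874), -82952) = Rational(-985039843, 11874)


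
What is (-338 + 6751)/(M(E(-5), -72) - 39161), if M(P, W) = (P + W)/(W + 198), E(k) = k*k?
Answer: -808038/4934333 ≈ -0.16376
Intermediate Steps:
E(k) = k**2
M(P, W) = (P + W)/(198 + W)
(-338 + 6751)/(M(E(-5), -72) - 39161) = (-338 + 6751)/(((-5)**2 - 72)/(198 - 72) - 39161) = 6413/((25 - 72)/126 - 39161) = 6413/((1/126)*(-47) - 39161) = 6413/(-47/126 - 39161) = 6413/(-4934333/126) = 6413*(-126/4934333) = -808038/4934333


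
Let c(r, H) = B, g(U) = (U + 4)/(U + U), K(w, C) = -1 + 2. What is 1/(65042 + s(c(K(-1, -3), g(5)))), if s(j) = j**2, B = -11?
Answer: 1/65163 ≈ 1.5346e-5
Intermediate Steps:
K(w, C) = 1
g(U) = (4 + U)/(2*U) (g(U) = (4 + U)/((2*U)) = (4 + U)*(1/(2*U)) = (4 + U)/(2*U))
c(r, H) = -11
1/(65042 + s(c(K(-1, -3), g(5)))) = 1/(65042 + (-11)**2) = 1/(65042 + 121) = 1/65163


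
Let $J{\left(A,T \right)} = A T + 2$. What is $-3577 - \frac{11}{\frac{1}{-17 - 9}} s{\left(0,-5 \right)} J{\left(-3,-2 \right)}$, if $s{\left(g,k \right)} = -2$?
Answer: $-8153$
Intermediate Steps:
$J{\left(A,T \right)} = 2 + A T$
$-3577 - \frac{11}{\frac{1}{-17 - 9}} s{\left(0,-5 \right)} J{\left(-3,-2 \right)} = -3577 - \frac{11}{\frac{1}{-17 - 9}} \left(-2\right) \left(2 - -6\right) = -3577 - \frac{11}{\frac{1}{-26}} \left(-2\right) \left(2 + 6\right) = -3577 - \frac{11}{- \frac{1}{26}} \left(-2\right) 8 = -3577 - 11 \left(-26\right) \left(-2\right) 8 = -3577 - \left(-286\right) \left(-2\right) 8 = -3577 - 572 \cdot 8 = -3577 - 4576 = -8153$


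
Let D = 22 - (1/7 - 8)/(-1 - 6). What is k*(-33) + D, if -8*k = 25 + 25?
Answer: 44517/196 ≈ 227.13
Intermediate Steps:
D = 1023/49 (D = 22 - (⅐ - 8)/(-7) = 22 - (-55)*(-1)/(7*7) = 22 - 1*55/49 = 22 - 55/49 = 1023/49 ≈ 20.878)
k = -25/4 (k = -(25 + 25)/8 = -⅛*50 = -25/4 ≈ -6.2500)
k*(-33) + D = -25/4*(-33) + 1023/49 = 825/4 + 1023/49 = 44517/196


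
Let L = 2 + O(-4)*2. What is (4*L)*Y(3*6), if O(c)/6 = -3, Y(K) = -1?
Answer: 136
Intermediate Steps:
O(c) = -18 (O(c) = 6*(-3) = -18)
L = -34 (L = 2 - 18*2 = 2 - 36 = -34)
(4*L)*Y(3*6) = (4*(-34))*(-1) = -136*(-1) = 136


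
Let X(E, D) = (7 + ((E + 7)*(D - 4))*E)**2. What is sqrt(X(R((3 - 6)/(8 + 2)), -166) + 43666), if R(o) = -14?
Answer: 5*sqrt(11094643) ≈ 16654.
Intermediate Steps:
X(E, D) = (7 + E*(-4 + D)*(7 + E))**2 (X(E, D) = (7 + ((7 + E)*(-4 + D))*E)**2 = (7 + ((-4 + D)*(7 + E))*E)**2 = (7 + E*(-4 + D)*(7 + E))**2)
sqrt(X(R((3 - 6)/(8 + 2)), -166) + 43666) = sqrt((7 - 28*(-14) - 4*(-14)**2 - 166*(-14)**2 + 7*(-166)*(-14))**2 + 43666) = sqrt((7 + 392 - 4*196 - 166*196 + 16268)**2 + 43666) = sqrt((7 + 392 - 784 - 32536 + 16268)**2 + 43666) = sqrt((-16653)**2 + 43666) = sqrt(277322409 + 43666) = sqrt(277366075) = 5*sqrt(11094643)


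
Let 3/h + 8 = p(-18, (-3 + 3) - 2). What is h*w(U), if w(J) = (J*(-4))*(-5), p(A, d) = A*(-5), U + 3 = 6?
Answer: 90/41 ≈ 2.1951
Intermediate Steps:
U = 3 (U = -3 + 6 = 3)
p(A, d) = -5*A
h = 3/82 (h = 3/(-8 - 5*(-18)) = 3/(-8 + 90) = 3/82 ≈ 0.036585)
w(J) = 20*J (w(J) = -4*J*(-5) = 20*J)
h*w(U) = 3*(20*3)/82 = (3/82)*60 = 90/41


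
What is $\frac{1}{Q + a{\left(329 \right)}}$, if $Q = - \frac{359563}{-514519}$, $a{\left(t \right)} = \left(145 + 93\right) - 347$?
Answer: $- \frac{514519}{55723008} \approx -0.0092335$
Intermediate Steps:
$a{\left(t \right)} = -109$ ($a{\left(t \right)} = 238 - 347 = -109$)
$Q = \frac{359563}{514519}$ ($Q = \left(-359563\right) \left(- \frac{1}{514519}\right) = \frac{359563}{514519} \approx 0.69883$)
$\frac{1}{Q + a{\left(329 \right)}} = \frac{1}{\frac{359563}{514519} - 109} = \frac{1}{- \frac{55723008}{514519}} = - \frac{514519}{55723008}$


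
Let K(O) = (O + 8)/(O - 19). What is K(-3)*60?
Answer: -150/11 ≈ -13.636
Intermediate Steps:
K(O) = (8 + O)/(-19 + O)
K(-3)*60 = ((8 - 3)/(-19 - 3))*60 = (5/(-22))*60 = -1/22*5*60 = -5/22*60 = -150/11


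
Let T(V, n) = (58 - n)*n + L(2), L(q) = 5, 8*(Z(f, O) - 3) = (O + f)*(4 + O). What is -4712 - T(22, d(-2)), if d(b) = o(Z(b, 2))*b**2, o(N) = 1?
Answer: -4933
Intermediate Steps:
Z(f, O) = 3 + (4 + O)*(O + f)/8 (Z(f, O) = 3 + ((O + f)*(4 + O))/8 = 3 + ((4 + O)*(O + f))/8 = 3 + (4 + O)*(O + f)/8)
d(b) = b**2 (d(b) = 1*b**2 = b**2)
T(V, n) = 5 + n*(58 - n) (T(V, n) = (58 - n)*n + 5 = n*(58 - n) + 5 = 5 + n*(58 - n))
-4712 - T(22, d(-2)) = -4712 - (5 - ((-2)**2)**2 + 58*(-2)**2) = -4712 - (5 - 1*4**2 + 58*4) = -4712 - (5 - 1*16 + 232) = -4712 - (5 - 16 + 232) = -4712 - 1*221 = -4712 - 221 = -4933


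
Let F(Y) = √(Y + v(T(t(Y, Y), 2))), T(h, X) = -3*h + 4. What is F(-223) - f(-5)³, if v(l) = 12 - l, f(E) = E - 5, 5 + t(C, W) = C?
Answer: 1000 + I*√899 ≈ 1000.0 + 29.983*I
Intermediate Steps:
t(C, W) = -5 + C
f(E) = -5 + E
T(h, X) = 4 - 3*h
F(Y) = √(-7 + 4*Y) (F(Y) = √(Y + (12 - (4 - 3*(-5 + Y)))) = √(Y + (12 - (4 + (15 - 3*Y)))) = √(Y + (12 - (19 - 3*Y))) = √(Y + (12 + (-19 + 3*Y))) = √(Y + (-7 + 3*Y)) = √(-7 + 4*Y))
F(-223) - f(-5)³ = √(-7 + 4*(-223)) - (-5 - 5)³ = √(-7 - 892) - 1*(-10)³ = √(-899) - 1*(-1000) = I*√899 + 1000 = 1000 + I*√899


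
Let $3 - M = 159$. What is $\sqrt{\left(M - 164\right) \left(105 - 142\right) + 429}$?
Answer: $\sqrt{12269} \approx 110.77$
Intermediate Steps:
$M = -156$ ($M = 3 - 159 = -156$)
$\sqrt{\left(M - 164\right) \left(105 - 142\right) + 429} = \sqrt{\left(-156 - 164\right) \left(105 - 142\right) + 429} = \sqrt{\left(-320\right) \left(-37\right) + 429} = \sqrt{11840 + 429} = \sqrt{12269}$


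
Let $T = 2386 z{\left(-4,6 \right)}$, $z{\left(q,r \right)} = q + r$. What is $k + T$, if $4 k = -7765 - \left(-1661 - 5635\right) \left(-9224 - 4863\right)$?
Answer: $- \frac{102767429}{4} \approx -2.5692 \cdot 10^{7}$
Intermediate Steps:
$k = - \frac{102786517}{4}$ ($k = \frac{-7765 - \left(-1661 - 5635\right) \left(-9224 - 4863\right)}{4} = \frac{-7765 - \left(-7296\right) \left(-14087\right)}{4} = \frac{-7765 - 102778752}{4} = \frac{1}{4} \left(-102786517\right) = - \frac{102786517}{4} \approx -2.5697 \cdot 10^{7}$)
$T = 4772$ ($T = 2386 \left(-4 + 6\right) = 2386 \cdot 2 = 4772$)
$k + T = - \frac{102786517}{4} + 4772 = - \frac{102767429}{4}$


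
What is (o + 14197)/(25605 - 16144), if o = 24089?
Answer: 38286/9461 ≈ 4.0467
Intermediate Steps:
(o + 14197)/(25605 - 16144) = (24089 + 14197)/(25605 - 16144) = 38286/9461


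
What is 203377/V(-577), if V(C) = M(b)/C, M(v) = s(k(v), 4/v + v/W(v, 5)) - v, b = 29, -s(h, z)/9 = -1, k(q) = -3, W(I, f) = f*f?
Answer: 117348529/20 ≈ 5.8674e+6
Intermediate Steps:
W(I, f) = f²
s(h, z) = 9 (s(h, z) = -9*(-1) = 9)
M(v) = 9 - v
V(C) = -20/C (V(C) = (9 - 1*29)/C = (9 - 29)/C = -20/C)
203377/V(-577) = 203377/((-20/(-577))) = 203377/((-20*(-1/577))) = 203377/(20/577) = 203377*(577/20) = 117348529/20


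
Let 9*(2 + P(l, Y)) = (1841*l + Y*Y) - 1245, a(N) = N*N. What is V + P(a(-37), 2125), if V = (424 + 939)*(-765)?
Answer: -783188/3 ≈ -2.6106e+5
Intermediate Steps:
a(N) = N**2
V = -1042695 (V = 1363*(-765) = -1042695)
P(l, Y) = -421/3 + Y**2/9 + 1841*l/9 (P(l, Y) = -2 + ((1841*l + Y*Y) - 1245)/9 = -2 + ((1841*l + Y**2) - 1245)/9 = -2 + ((Y**2 + 1841*l) - 1245)/9 = -2 + (-1245 + Y**2 + 1841*l)/9 = -2 + (-415/3 + Y**2/9 + 1841*l/9) = -421/3 + Y**2/9 + 1841*l/9)
V + P(a(-37), 2125) = -1042695 + (-421/3 + (1/9)*2125**2 + (1841/9)*(-37)**2) = -1042695 + (-421/3 + (1/9)*4515625 + (1841/9)*1369) = -1042695 + (-421/3 + 4515625/9 + 2520329/9) = -1042695 + 2344897/3 = -783188/3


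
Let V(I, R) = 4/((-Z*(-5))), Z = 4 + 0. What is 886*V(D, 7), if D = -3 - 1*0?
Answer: 886/5 ≈ 177.20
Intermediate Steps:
D = -3 (D = -3 + 0 = -3)
Z = 4
V(I, R) = ⅕ (V(I, R) = 4/((-1*4*(-5))) = 4/((-4*(-5))) = 4/20 = 4*(1/20) = ⅕)
886*V(D, 7) = 886*(⅕) = 886/5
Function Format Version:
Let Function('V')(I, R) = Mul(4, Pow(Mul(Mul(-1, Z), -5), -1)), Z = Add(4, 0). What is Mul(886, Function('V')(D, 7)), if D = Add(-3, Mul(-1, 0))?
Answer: Rational(886, 5) ≈ 177.20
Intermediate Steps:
D = -3 (D = Add(-3, 0) = -3)
Z = 4
Function('V')(I, R) = Rational(1, 5) (Function('V')(I, R) = Mul(4, Pow(Mul(Mul(-1, 4), -5), -1)) = Mul(4, Pow(Mul(-4, -5), -1)) = Mul(4, Pow(20, -1)) = Mul(4, Rational(1, 20)) = Rational(1, 5))
Mul(886, Function('V')(D, 7)) = Mul(886, Rational(1, 5)) = Rational(886, 5)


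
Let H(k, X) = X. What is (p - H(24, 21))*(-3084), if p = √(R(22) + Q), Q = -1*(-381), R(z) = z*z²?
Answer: 64764 - 3084*√11029 ≈ -2.5911e+5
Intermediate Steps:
R(z) = z³
Q = 381
p = √11029 (p = √(22³ + 381) = √(10648 + 381) = √11029 ≈ 105.02)
(p - H(24, 21))*(-3084) = (√11029 - 1*21)*(-3084) = (√11029 - 21)*(-3084) = (-21 + √11029)*(-3084) = 64764 - 3084*√11029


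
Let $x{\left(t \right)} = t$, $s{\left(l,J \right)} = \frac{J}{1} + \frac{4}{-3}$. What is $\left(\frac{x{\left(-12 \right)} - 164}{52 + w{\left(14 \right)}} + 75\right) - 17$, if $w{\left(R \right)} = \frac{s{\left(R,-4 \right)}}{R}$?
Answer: $\frac{14794}{271} \approx 54.59$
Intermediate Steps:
$s{\left(l,J \right)} = - \frac{4}{3} + J$ ($s{\left(l,J \right)} = J 1 + 4 \left(- \frac{1}{3}\right) = J - \frac{4}{3} = - \frac{4}{3} + J$)
$w{\left(R \right)} = - \frac{16}{3 R}$ ($w{\left(R \right)} = \frac{- \frac{4}{3} - 4}{R} = - \frac{16}{3 R}$)
$\left(\frac{x{\left(-12 \right)} - 164}{52 + w{\left(14 \right)}} + 75\right) - 17 = \left(\frac{-12 - 164}{52 - \frac{16}{3 \cdot 14}} + 75\right) - 17 = \left(- \frac{176}{52 - \frac{8}{21}} + 75\right) - 17 = \left(- \frac{176}{\frac{1084}{21}} + 75\right) - 17 = \left(\left(-176\right) \frac{21}{1084} + 75\right) - 17 = \left(- \frac{924}{271} + 75\right) - 17 = \frac{19401}{271} - 17 = \frac{14794}{271}$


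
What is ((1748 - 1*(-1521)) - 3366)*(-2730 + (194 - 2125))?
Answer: 452117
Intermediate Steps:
((1748 - 1*(-1521)) - 3366)*(-2730 + (194 - 2125)) = ((1748 + 1521) - 3366)*(-2730 - 1931) = (3269 - 3366)*(-4661) = -97*(-4661) = 452117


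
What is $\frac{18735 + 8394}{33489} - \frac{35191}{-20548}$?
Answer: $\frac{578652697}{229377324} \approx 2.5227$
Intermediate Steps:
$\frac{18735 + 8394}{33489} - \frac{35191}{-20548} = 27129 \cdot \frac{1}{33489} - - \frac{35191}{20548} = \frac{9043}{11163} + \frac{35191}{20548} = \frac{578652697}{229377324}$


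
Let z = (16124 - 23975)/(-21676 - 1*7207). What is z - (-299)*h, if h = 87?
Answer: 751341330/28883 ≈ 26013.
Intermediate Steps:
z = 7851/28883 (z = -7851/(-21676 - 7207) = -7851/(-28883) = -7851*(-1/28883) = 7851/28883 ≈ 0.27182)
z - (-299)*h = 7851/28883 - (-299)*87 = 7851/28883 - 1*(-26013) = 7851/28883 + 26013 = 751341330/28883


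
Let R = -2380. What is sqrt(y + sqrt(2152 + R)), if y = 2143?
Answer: sqrt(2143 + 2*I*sqrt(57)) ≈ 46.293 + 0.1631*I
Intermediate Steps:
sqrt(y + sqrt(2152 + R)) = sqrt(2143 + sqrt(2152 - 2380)) = sqrt(2143 + sqrt(-228)) = sqrt(2143 + 2*I*sqrt(57))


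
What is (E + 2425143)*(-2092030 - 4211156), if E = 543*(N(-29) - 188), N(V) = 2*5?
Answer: -14676899265954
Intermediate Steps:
N(V) = 10
E = -96654 (E = 543*(10 - 188) = 543*(-178) = -96654)
(E + 2425143)*(-2092030 - 4211156) = (-96654 + 2425143)*(-2092030 - 4211156) = 2328489*(-6303186) = -14676899265954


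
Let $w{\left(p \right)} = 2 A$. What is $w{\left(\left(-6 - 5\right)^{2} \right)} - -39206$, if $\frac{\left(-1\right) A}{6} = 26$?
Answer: $38894$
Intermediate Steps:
$A = -156$ ($A = \left(-6\right) 26 = -156$)
$w{\left(p \right)} = -312$ ($w{\left(p \right)} = 2 \left(-156\right) = -312$)
$w{\left(\left(-6 - 5\right)^{2} \right)} - -39206 = -312 - -39206 = -312 + 39206 = 38894$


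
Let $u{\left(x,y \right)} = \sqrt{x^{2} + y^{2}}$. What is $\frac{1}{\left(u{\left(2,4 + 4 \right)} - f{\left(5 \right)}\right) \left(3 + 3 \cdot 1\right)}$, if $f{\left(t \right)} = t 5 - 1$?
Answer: $- \frac{1}{127} - \frac{\sqrt{17}}{1524} \approx -0.010579$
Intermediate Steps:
$f{\left(t \right)} = -1 + 5 t$ ($f{\left(t \right)} = 5 t - 1 = -1 + 5 t$)
$\frac{1}{\left(u{\left(2,4 + 4 \right)} - f{\left(5 \right)}\right) \left(3 + 3 \cdot 1\right)} = \frac{1}{\left(\sqrt{2^{2} + \left(4 + 4\right)^{2}} - \left(-1 + 5 \cdot 5\right)\right) \left(3 + 3 \cdot 1\right)} = \frac{1}{\left(\sqrt{4 + 8^{2}} - \left(-1 + 25\right)\right) \left(3 + 3\right)} = \frac{1}{\left(\sqrt{4 + 64} - 24\right) 6} = \frac{1}{\left(\sqrt{68} - 24\right) 6} = \frac{1}{\left(2 \sqrt{17} - 24\right) 6} = \frac{1}{\left(-24 + 2 \sqrt{17}\right) 6} = \frac{1}{-144 + 12 \sqrt{17}}$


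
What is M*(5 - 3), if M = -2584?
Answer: -5168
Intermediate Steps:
M*(5 - 3) = -2584*(5 - 3) = -2584*2 = -5168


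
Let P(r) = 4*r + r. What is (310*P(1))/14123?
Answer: 1550/14123 ≈ 0.10975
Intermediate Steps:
P(r) = 5*r
(310*P(1))/14123 = (310*(5*1))/14123 = (310*5)*(1/14123) = 1550*(1/14123) = 1550/14123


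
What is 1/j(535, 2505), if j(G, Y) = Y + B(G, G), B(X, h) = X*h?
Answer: 1/288730 ≈ 3.4634e-6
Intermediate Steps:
j(G, Y) = Y + G² (j(G, Y) = Y + G*G = Y + G²)
1/j(535, 2505) = 1/(2505 + 535²) = 1/(2505 + 286225) = 1/288730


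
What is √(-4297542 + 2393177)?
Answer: I*√1904365 ≈ 1380.0*I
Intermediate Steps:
√(-4297542 + 2393177) = √(-1904365) = I*√1904365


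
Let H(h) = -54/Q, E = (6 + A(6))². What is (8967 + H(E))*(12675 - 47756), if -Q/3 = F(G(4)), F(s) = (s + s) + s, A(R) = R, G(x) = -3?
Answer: -314501165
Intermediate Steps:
F(s) = 3*s (F(s) = 2*s + s = 3*s)
E = 144 (E = (6 + 6)² = 12² = 144)
Q = 27 (Q = -9*(-3) = -3*(-9) = 27)
H(h) = -2 (H(h) = -54/27 = -54*1/27 = -2)
(8967 + H(E))*(12675 - 47756) = (8967 - 2)*(12675 - 47756) = 8965*(-35081) = -314501165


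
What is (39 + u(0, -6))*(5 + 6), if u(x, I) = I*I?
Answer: 825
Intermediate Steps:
u(x, I) = I²
(39 + u(0, -6))*(5 + 6) = (39 + (-6)²)*(5 + 6) = (39 + 36)*11 = 75*11 = 825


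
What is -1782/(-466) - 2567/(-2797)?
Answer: 3090238/651701 ≈ 4.7418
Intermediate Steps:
-1782/(-466) - 2567/(-2797) = -1782*(-1/466) - 2567*(-1/2797) = 891/233 + 2567/2797 = 3090238/651701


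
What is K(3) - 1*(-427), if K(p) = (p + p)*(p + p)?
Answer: 463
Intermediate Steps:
K(p) = 4*p² (K(p) = (2*p)*(2*p) = 4*p²)
K(3) - 1*(-427) = 4*3² - 1*(-427) = 4*9 + 427 = 36 + 427 = 463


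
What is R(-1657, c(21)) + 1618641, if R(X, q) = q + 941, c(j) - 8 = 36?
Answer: 1619626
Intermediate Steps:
c(j) = 44 (c(j) = 8 + 36 = 44)
R(X, q) = 941 + q
R(-1657, c(21)) + 1618641 = (941 + 44) + 1618641 = 985 + 1618641 = 1619626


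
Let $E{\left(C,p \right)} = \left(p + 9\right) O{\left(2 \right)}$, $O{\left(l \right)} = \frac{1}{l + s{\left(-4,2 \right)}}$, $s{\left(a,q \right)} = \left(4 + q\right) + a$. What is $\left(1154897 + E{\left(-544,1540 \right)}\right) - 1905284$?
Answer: $- \frac{2999999}{4} \approx -7.5 \cdot 10^{5}$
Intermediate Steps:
$s{\left(a,q \right)} = 4 + a + q$
$O{\left(l \right)} = \frac{1}{2 + l}$ ($O{\left(l \right)} = \frac{1}{l + \left(4 - 4 + 2\right)} = \frac{1}{l + 2} = \frac{1}{2 + l}$)
$E{\left(C,p \right)} = \frac{9}{4} + \frac{p}{4}$ ($E{\left(C,p \right)} = \frac{p + 9}{2 + 2} = \frac{9 + p}{4} = \left(9 + p\right) \frac{1}{4} = \frac{9}{4} + \frac{p}{4}$)
$\left(1154897 + E{\left(-544,1540 \right)}\right) - 1905284 = \left(1154897 + \left(\frac{9}{4} + \frac{1}{4} \cdot 1540\right)\right) - 1905284 = \left(1154897 + \left(\frac{9}{4} + 385\right)\right) - 1905284 = \left(1154897 + \frac{1549}{4}\right) - 1905284 = \frac{4621137}{4} - 1905284 = - \frac{2999999}{4}$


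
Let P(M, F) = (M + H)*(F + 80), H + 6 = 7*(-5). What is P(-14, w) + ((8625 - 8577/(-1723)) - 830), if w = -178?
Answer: 22726332/1723 ≈ 13190.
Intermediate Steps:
H = -41 (H = -6 + 7*(-5) = -6 - 35 = -41)
P(M, F) = (-41 + M)*(80 + F) (P(M, F) = (M - 41)*(F + 80) = (-41 + M)*(80 + F))
P(-14, w) + ((8625 - 8577/(-1723)) - 830) = (-3280 - 41*(-178) + 80*(-14) - 178*(-14)) + ((8625 - 8577/(-1723)) - 830) = (-3280 + 7298 - 1120 + 2492) + ((8625 - 8577*(-1/1723)) - 830) = 5390 + ((8625 + 8577/1723) - 830) = 5390 + (14869452/1723 - 830) = 5390 + 13439362/1723 = 22726332/1723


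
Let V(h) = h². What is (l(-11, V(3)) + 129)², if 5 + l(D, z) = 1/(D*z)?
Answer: 150675625/9801 ≈ 15374.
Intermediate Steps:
l(D, z) = -5 + 1/(D*z)
(l(-11, V(3)) + 129)² = ((-5 + 1/((-11)*(3²))) + 129)² = ((-5 - 1/11/9) + 129)² = ((-5 - 1/11*⅑) + 129)² = ((-5 - 1/99) + 129)² = (-496/99 + 129)² = (12275/99)² = 150675625/9801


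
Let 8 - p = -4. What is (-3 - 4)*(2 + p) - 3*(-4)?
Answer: -86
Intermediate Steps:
p = 12 (p = 8 - 1*(-4) = 8 + 4 = 12)
(-3 - 4)*(2 + p) - 3*(-4) = (-3 - 4)*(2 + 12) - 3*(-4) = -7*14 + 12 = -98 + 12 = -86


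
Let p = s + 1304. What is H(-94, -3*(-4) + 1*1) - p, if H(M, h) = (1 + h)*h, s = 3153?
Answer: -4275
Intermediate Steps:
H(M, h) = h*(1 + h)
p = 4457 (p = 3153 + 1304 = 4457)
H(-94, -3*(-4) + 1*1) - p = (-3*(-4) + 1*1)*(1 + (-3*(-4) + 1*1)) - 1*4457 = (12 + 1)*(1 + (12 + 1)) - 4457 = 13*(1 + 13) - 4457 = 13*14 - 4457 = 182 - 4457 = -4275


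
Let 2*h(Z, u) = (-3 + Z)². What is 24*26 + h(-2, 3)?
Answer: 1273/2 ≈ 636.50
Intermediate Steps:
h(Z, u) = (-3 + Z)²/2
24*26 + h(-2, 3) = 24*26 + (-3 - 2)²/2 = 624 + (½)*(-5)² = 624 + (½)*25 = 624 + 25/2 = 1273/2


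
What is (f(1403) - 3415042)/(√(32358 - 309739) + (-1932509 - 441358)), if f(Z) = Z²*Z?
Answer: -1309549800527919/1127048962214 - 551652557*I*√277381/1127048962214 ≈ -1161.9 - 0.25779*I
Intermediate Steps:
f(Z) = Z³
(f(1403) - 3415042)/(√(32358 - 309739) + (-1932509 - 441358)) = (1403³ - 3415042)/(√(32358 - 309739) + (-1932509 - 441358)) = (2761677827 - 3415042)/(√(-277381) - 2373867) = 2758262785/(I*√277381 - 2373867) = 2758262785/(-2373867 + I*√277381)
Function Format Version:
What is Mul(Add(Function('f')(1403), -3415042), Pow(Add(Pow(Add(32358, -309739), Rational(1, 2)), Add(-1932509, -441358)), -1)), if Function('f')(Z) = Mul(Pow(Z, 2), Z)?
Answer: Add(Rational(-1309549800527919, 1127048962214), Mul(Rational(-551652557, 1127048962214), I, Pow(277381, Rational(1, 2)))) ≈ Add(-1161.9, Mul(-0.25779, I))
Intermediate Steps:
Function('f')(Z) = Pow(Z, 3)
Mul(Add(Function('f')(1403), -3415042), Pow(Add(Pow(Add(32358, -309739), Rational(1, 2)), Add(-1932509, -441358)), -1)) = Mul(Add(Pow(1403, 3), -3415042), Pow(Add(Pow(Add(32358, -309739), Rational(1, 2)), Add(-1932509, -441358)), -1)) = Mul(Add(2761677827, -3415042), Pow(Add(Pow(-277381, Rational(1, 2)), -2373867), -1)) = Mul(2758262785, Pow(Add(Mul(I, Pow(277381, Rational(1, 2))), -2373867), -1)) = Mul(2758262785, Pow(Add(-2373867, Mul(I, Pow(277381, Rational(1, 2)))), -1))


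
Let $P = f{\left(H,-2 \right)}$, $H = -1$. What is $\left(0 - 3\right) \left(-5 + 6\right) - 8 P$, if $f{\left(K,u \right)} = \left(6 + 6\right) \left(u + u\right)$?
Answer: $381$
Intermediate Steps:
$f{\left(K,u \right)} = 24 u$ ($f{\left(K,u \right)} = 12 \cdot 2 u = 24 u$)
$P = -48$ ($P = 24 \left(-2\right) = -48$)
$\left(0 - 3\right) \left(-5 + 6\right) - 8 P = \left(0 - 3\right) \left(-5 + 6\right) - -384 = \left(-3\right) 1 + 384 = -3 + 384 = 381$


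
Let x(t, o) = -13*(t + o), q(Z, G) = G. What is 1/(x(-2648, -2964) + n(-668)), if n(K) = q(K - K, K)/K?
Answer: 1/72957 ≈ 1.3707e-5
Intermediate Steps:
n(K) = 1 (n(K) = K/K = 1)
x(t, o) = -13*o - 13*t (x(t, o) = -13*(o + t) = -13*o - 13*t)
1/(x(-2648, -2964) + n(-668)) = 1/((-13*(-2964) - 13*(-2648)) + 1) = 1/((38532 + 34424) + 1) = 1/(72956 + 1) = 1/72957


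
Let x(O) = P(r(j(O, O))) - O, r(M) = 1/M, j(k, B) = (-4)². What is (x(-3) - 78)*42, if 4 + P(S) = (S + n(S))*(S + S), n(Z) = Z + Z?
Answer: -212289/64 ≈ -3317.0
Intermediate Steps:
n(Z) = 2*Z
j(k, B) = 16
P(S) = -4 + 6*S² (P(S) = -4 + (S + 2*S)*(S + S) = -4 + (3*S)*(2*S) = -4 + 6*S²)
x(O) = -509/128 - O (x(O) = (-4 + 6*(1/16)²) - O = (-4 + 6*(1/256)) - O = (-4 + 3/128) - O = -509/128 - O)
(x(-3) - 78)*42 = ((-509/128 - 1*(-3)) - 78)*42 = ((-509/128 + 3) - 78)*42 = (-125/128 - 78)*42 = -10109/128*42 = -212289/64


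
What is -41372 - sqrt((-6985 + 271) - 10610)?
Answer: -41372 - 2*I*sqrt(4331) ≈ -41372.0 - 131.62*I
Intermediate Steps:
-41372 - sqrt((-6985 + 271) - 10610) = -41372 - sqrt(-6714 - 10610) = -41372 - sqrt(-17324) = -41372 - 2*I*sqrt(4331)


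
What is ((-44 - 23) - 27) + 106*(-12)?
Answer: -1366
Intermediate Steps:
((-44 - 23) - 27) + 106*(-12) = (-67 - 27) - 1272 = -94 - 1272 = -1366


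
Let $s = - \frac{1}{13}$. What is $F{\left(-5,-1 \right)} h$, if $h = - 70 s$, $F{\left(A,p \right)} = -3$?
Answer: $- \frac{210}{13} \approx -16.154$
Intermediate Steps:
$s = - \frac{1}{13}$ ($s = \left(-1\right) \frac{1}{13} = - \frac{1}{13} \approx -0.076923$)
$h = \frac{70}{13}$ ($h = \left(-70\right) \left(- \frac{1}{13}\right) = \frac{70}{13} \approx 5.3846$)
$F{\left(-5,-1 \right)} h = \left(-3\right) \frac{70}{13} = - \frac{210}{13}$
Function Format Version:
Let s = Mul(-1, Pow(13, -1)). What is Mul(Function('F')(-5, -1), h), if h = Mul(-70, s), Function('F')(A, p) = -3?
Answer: Rational(-210, 13) ≈ -16.154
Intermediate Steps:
s = Rational(-1, 13) (s = Mul(-1, Rational(1, 13)) = Rational(-1, 13) ≈ -0.076923)
h = Rational(70, 13) (h = Mul(-70, Rational(-1, 13)) = Rational(70, 13) ≈ 5.3846)
Mul(Function('F')(-5, -1), h) = Mul(-3, Rational(70, 13)) = Rational(-210, 13)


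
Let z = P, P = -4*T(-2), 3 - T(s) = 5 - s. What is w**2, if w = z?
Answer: 256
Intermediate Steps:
T(s) = -2 + s (T(s) = 3 - (5 - s) = 3 + (-5 + s) = -2 + s)
P = 16 (P = -4*(-2 - 2) = -4*(-4) = 16)
z = 16
w = 16
w**2 = 16**2 = 256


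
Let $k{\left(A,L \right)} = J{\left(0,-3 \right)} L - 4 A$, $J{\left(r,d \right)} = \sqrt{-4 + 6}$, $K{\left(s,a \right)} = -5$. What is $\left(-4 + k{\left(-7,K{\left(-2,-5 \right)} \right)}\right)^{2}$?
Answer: $626 - 240 \sqrt{2} \approx 286.59$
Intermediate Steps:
$J{\left(r,d \right)} = \sqrt{2}$
$k{\left(A,L \right)} = - 4 A + L \sqrt{2}$ ($k{\left(A,L \right)} = \sqrt{2} L - 4 A = L \sqrt{2} - 4 A = - 4 A + L \sqrt{2}$)
$\left(-4 + k{\left(-7,K{\left(-2,-5 \right)} \right)}\right)^{2} = \left(-4 - \left(-28 + 5 \sqrt{2}\right)\right)^{2} = \left(-4 + \left(28 - 5 \sqrt{2}\right)\right)^{2} = \left(24 - 5 \sqrt{2}\right)^{2}$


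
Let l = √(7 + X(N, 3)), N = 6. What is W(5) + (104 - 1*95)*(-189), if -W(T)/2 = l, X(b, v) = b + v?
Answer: -1709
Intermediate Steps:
l = 4 (l = √(7 + (6 + 3)) = √(7 + 9) = √16 = 4)
W(T) = -8 (W(T) = -2*4 = -8)
W(5) + (104 - 1*95)*(-189) = -8 + (104 - 1*95)*(-189) = -8 + (104 - 95)*(-189) = -8 + 9*(-189) = -8 - 1701 = -1709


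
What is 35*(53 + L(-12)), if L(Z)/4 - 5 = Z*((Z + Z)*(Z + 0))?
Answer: -481285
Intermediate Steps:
L(Z) = 20 + 8*Z³ (L(Z) = 20 + 4*(Z*((Z + Z)*(Z + 0))) = 20 + 4*(Z*((2*Z)*Z)) = 20 + 4*(Z*(2*Z²)) = 20 + 4*(2*Z³) = 20 + 8*Z³)
35*(53 + L(-12)) = 35*(53 + (20 + 8*(-12)³)) = 35*(53 + (20 + 8*(-1728))) = 35*(53 + (20 - 13824)) = 35*(53 - 13804) = 35*(-13751) = -481285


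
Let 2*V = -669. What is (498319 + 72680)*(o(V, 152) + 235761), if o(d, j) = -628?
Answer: 134260707867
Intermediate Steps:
V = -669/2 (V = (½)*(-669) = -669/2 ≈ -334.50)
(498319 + 72680)*(o(V, 152) + 235761) = (498319 + 72680)*(-628 + 235761) = 570999*235133 = 134260707867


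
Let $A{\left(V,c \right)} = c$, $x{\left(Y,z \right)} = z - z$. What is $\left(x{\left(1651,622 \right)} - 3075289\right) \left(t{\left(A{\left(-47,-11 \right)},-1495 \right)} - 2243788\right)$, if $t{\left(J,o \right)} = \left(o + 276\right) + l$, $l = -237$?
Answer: $6904774175516$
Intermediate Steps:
$x{\left(Y,z \right)} = 0$
$t{\left(J,o \right)} = 39 + o$ ($t{\left(J,o \right)} = \left(o + 276\right) - 237 = \left(276 + o\right) - 237 = 39 + o$)
$\left(x{\left(1651,622 \right)} - 3075289\right) \left(t{\left(A{\left(-47,-11 \right)},-1495 \right)} - 2243788\right) = \left(0 - 3075289\right) \left(\left(39 - 1495\right) - 2243788\right) = - 3075289 \left(-1456 - 2243788\right) = \left(-3075289\right) \left(-2245244\right) = 6904774175516$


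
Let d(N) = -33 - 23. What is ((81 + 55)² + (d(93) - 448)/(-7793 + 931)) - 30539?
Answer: -41319281/3431 ≈ -12043.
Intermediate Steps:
d(N) = -56
((81 + 55)² + (d(93) - 448)/(-7793 + 931)) - 30539 = ((81 + 55)² + (-56 - 448)/(-7793 + 931)) - 30539 = (136² - 504/(-6862)) - 30539 = (18496 - 504*(-1/6862)) - 30539 = (18496 + 252/3431) - 30539 = 63460028/3431 - 30539 = -41319281/3431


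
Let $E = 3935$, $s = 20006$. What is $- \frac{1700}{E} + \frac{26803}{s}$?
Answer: $\frac{2041703}{2249246} \approx 0.90773$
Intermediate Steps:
$- \frac{1700}{E} + \frac{26803}{s} = - \frac{1700}{3935} + \frac{26803}{20006} = \left(-1700\right) \frac{1}{3935} + 26803 \cdot \frac{1}{20006} = - \frac{340}{787} + \frac{3829}{2858} = \frac{2041703}{2249246}$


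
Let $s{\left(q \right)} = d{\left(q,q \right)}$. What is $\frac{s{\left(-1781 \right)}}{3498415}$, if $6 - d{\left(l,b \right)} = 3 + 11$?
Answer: $- \frac{8}{3498415} \approx -2.2867 \cdot 10^{-6}$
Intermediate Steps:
$d{\left(l,b \right)} = -8$ ($d{\left(l,b \right)} = 6 - \left(3 + 11\right) = 6 - 14 = -8$)
$s{\left(q \right)} = -8$
$\frac{s{\left(-1781 \right)}}{3498415} = - \frac{8}{3498415}$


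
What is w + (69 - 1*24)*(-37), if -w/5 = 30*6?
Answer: -2565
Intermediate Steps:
w = -900 (w = -150*6 = -5*180 = -900)
w + (69 - 1*24)*(-37) = -900 + (69 - 1*24)*(-37) = -900 + (69 - 24)*(-37) = -900 + 45*(-37) = -900 - 1665 = -2565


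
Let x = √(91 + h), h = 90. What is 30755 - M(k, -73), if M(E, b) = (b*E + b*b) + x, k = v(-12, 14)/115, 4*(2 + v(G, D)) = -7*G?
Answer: 2925377/115 - √181 ≈ 25425.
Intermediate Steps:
v(G, D) = -2 - 7*G/4 (v(G, D) = -2 + (-7*G)/4 = -2 - 7*G/4)
x = √181 (x = √(91 + 90) = √181 ≈ 13.454)
k = 19/115 (k = (-2 - 7/4*(-12))/115 = (-2 + 21)*(1/115) = 19*(1/115) = 19/115 ≈ 0.16522)
M(E, b) = √181 + b² + E*b (M(E, b) = (b*E + b*b) + √181 = (E*b + b²) + √181 = (b² + E*b) + √181 = √181 + b² + E*b)
30755 - M(k, -73) = 30755 - (√181 + (-73)² + (19/115)*(-73)) = 30755 - (√181 + 5329 - 1387/115) = 30755 - (611448/115 + √181) = 30755 + (-611448/115 - √181) = 2925377/115 - √181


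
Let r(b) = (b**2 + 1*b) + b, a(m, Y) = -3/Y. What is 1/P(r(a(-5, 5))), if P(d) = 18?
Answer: 1/18 ≈ 0.055556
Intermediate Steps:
r(b) = b**2 + 2*b (r(b) = (b**2 + b) + b = (b + b**2) + b = b**2 + 2*b)
1/P(r(a(-5, 5))) = 1/18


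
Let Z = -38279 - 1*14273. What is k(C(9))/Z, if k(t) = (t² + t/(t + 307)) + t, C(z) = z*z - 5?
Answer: -280174/2515927 ≈ -0.11136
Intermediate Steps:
C(z) = -5 + z² (C(z) = z² - 5 = -5 + z²)
k(t) = t + t² + t/(307 + t) (k(t) = (t² + t/(307 + t)) + t = t + t² + t/(307 + t))
Z = -52552 (Z = -38279 - 14273 = -52552)
k(C(9))/Z = ((-5 + 9²)*(308 + (-5 + 9²)² + 308*(-5 + 9²))/(307 + (-5 + 9²)))/(-52552) = ((-5 + 81)*(308 + (-5 + 81)² + 308*(-5 + 81))/(307 + (-5 + 81)))*(-1/52552) = (76*(308 + 76² + 308*76)/(307 + 76))*(-1/52552) = (76*(308 + 5776 + 23408)/383)*(-1/52552) = (76*(1/383)*29492)*(-1/52552) = (2241392/383)*(-1/52552) = -280174/2515927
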